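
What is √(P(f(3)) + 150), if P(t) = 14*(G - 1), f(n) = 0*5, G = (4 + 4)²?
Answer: 2*√258 ≈ 32.125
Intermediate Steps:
G = 64 (G = 8² = 64)
f(n) = 0
P(t) = 882 (P(t) = 14*(64 - 1) = 14*63 = 882)
√(P(f(3)) + 150) = √(882 + 150) = √1032 = 2*√258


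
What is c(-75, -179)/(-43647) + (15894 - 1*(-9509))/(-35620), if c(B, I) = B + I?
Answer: -1099717261/1554706140 ≈ -0.70735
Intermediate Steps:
c(-75, -179)/(-43647) + (15894 - 1*(-9509))/(-35620) = (-75 - 179)/(-43647) + (15894 - 1*(-9509))/(-35620) = -254*(-1/43647) + (15894 + 9509)*(-1/35620) = 254/43647 + 25403*(-1/35620) = 254/43647 - 25403/35620 = -1099717261/1554706140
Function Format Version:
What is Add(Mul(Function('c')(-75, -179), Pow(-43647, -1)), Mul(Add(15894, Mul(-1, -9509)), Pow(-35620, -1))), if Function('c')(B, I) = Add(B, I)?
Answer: Rational(-1099717261, 1554706140) ≈ -0.70735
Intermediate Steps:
Add(Mul(Function('c')(-75, -179), Pow(-43647, -1)), Mul(Add(15894, Mul(-1, -9509)), Pow(-35620, -1))) = Add(Mul(Add(-75, -179), Pow(-43647, -1)), Mul(Add(15894, Mul(-1, -9509)), Pow(-35620, -1))) = Add(Mul(-254, Rational(-1, 43647)), Mul(Add(15894, 9509), Rational(-1, 35620))) = Add(Rational(254, 43647), Mul(25403, Rational(-1, 35620))) = Add(Rational(254, 43647), Rational(-25403, 35620)) = Rational(-1099717261, 1554706140)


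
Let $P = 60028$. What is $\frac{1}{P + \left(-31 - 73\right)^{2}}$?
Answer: $\frac{1}{70844} \approx 1.4116 \cdot 10^{-5}$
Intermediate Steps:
$\frac{1}{P + \left(-31 - 73\right)^{2}} = \frac{1}{60028 + \left(-31 - 73\right)^{2}} = \frac{1}{60028 + \left(-104\right)^{2}} = \frac{1}{60028 + 10816} = \frac{1}{70844}$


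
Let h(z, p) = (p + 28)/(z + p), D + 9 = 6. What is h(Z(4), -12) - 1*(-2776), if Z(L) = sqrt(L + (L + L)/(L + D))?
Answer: 30520/11 - 8*sqrt(3)/33 ≈ 2774.1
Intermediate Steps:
D = -3 (D = -9 + 6 = -3)
Z(L) = sqrt(L + 2*L/(-3 + L)) (Z(L) = sqrt(L + (L + L)/(L - 3)) = sqrt(L + (2*L)/(-3 + L)) = sqrt(L + 2*L/(-3 + L)))
h(z, p) = (28 + p)/(p + z)
h(Z(4), -12) - 1*(-2776) = (28 - 12)/(-12 + sqrt(4*(-1 + 4)/(-3 + 4))) - 1*(-2776) = 16/(-12 + sqrt(4*3/1)) + 2776 = 16/(-12 + sqrt(4*1*3)) + 2776 = 16/(-12 + sqrt(12)) + 2776 = 16/(-12 + 2*sqrt(3)) + 2776 = 2776 + 16/(-12 + 2*sqrt(3))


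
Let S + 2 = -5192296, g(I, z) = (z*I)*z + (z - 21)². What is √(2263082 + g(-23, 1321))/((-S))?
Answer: I*√36182861/5192298 ≈ 0.0011585*I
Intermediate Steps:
g(I, z) = (-21 + z)² + I*z² (g(I, z) = (I*z)*z + (-21 + z)² = I*z² + (-21 + z)² = (-21 + z)² + I*z²)
S = -5192298 (S = -2 - 5192296 = -5192298)
√(2263082 + g(-23, 1321))/((-S)) = √(2263082 + ((-21 + 1321)² - 23*1321²))/((-1*(-5192298))) = √(2263082 + (1300² - 23*1745041))/5192298 = √(2263082 + (1690000 - 40135943))*(1/5192298) = √(2263082 - 38445943)*(1/5192298) = √(-36182861)*(1/5192298) = (I*√36182861)*(1/5192298) = I*√36182861/5192298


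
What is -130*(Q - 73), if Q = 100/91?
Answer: 65430/7 ≈ 9347.1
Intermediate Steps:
Q = 100/91 (Q = 100*(1/91) = 100/91 ≈ 1.0989)
-130*(Q - 73) = -130*(100/91 - 73) = -130*(-6543/91) = 65430/7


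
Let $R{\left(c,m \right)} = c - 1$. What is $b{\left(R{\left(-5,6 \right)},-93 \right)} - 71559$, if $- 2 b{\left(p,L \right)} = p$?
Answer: $-71556$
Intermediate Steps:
$R{\left(c,m \right)} = -1 + c$
$b{\left(p,L \right)} = - \frac{p}{2}$
$b{\left(R{\left(-5,6 \right)},-93 \right)} - 71559 = - \frac{-1 - 5}{2} - 71559 = \left(- \frac{1}{2}\right) \left(-6\right) - 71559 = 3 - 71559 = -71556$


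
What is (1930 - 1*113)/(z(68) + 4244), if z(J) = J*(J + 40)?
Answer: 1817/11588 ≈ 0.15680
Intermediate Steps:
z(J) = J*(40 + J)
(1930 - 1*113)/(z(68) + 4244) = (1930 - 1*113)/(68*(40 + 68) + 4244) = (1930 - 113)/(68*108 + 4244) = 1817/(7344 + 4244) = 1817/11588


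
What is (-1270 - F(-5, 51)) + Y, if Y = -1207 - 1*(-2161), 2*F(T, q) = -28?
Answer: -302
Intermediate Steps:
F(T, q) = -14 (F(T, q) = (1/2)*(-28) = -14)
Y = 954 (Y = -1207 + 2161 = 954)
(-1270 - F(-5, 51)) + Y = (-1270 - 1*(-14)) + 954 = (-1270 + 14) + 954 = -1256 + 954 = -302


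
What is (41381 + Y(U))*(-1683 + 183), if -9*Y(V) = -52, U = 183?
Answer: -186240500/3 ≈ -6.2080e+7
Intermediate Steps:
Y(V) = 52/9 (Y(V) = -⅑*(-52) = 52/9)
(41381 + Y(U))*(-1683 + 183) = (41381 + 52/9)*(-1683 + 183) = (372481/9)*(-1500) = -186240500/3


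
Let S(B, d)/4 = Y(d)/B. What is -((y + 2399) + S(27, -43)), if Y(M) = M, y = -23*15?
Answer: -55286/27 ≈ -2047.6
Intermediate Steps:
y = -345
S(B, d) = 4*d/B (S(B, d) = 4*(d/B) = 4*d/B)
-((y + 2399) + S(27, -43)) = -((-345 + 2399) + 4*(-43)/27) = -(2054 + 4*(-43)*(1/27)) = -(2054 - 172/27) = -1*55286/27 = -55286/27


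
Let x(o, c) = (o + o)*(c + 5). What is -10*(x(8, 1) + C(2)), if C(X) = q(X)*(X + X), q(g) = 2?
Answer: -1040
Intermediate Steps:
x(o, c) = 2*o*(5 + c) (x(o, c) = (2*o)*(5 + c) = 2*o*(5 + c))
C(X) = 4*X (C(X) = 2*(X + X) = 2*(2*X) = 4*X)
-10*(x(8, 1) + C(2)) = -10*(2*8*(5 + 1) + 4*2) = -10*(2*8*6 + 8) = -10*(96 + 8) = -10*104 = -1040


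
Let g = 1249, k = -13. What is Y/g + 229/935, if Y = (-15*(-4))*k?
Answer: -443279/1167815 ≈ -0.37958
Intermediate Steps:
Y = -780 (Y = -15*(-4)*(-13) = 60*(-13) = -780)
Y/g + 229/935 = -780/1249 + 229/935 = -443279/1167815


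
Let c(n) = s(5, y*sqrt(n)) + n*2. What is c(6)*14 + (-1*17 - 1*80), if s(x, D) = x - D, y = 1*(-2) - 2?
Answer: 141 + 56*sqrt(6) ≈ 278.17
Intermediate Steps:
y = -4 (y = -2 - 2 = -4)
c(n) = 5 + 2*n + 4*sqrt(n) (c(n) = (5 - (-4)*sqrt(n)) + n*2 = (5 + 4*sqrt(n)) + 2*n = 5 + 2*n + 4*sqrt(n))
c(6)*14 + (-1*17 - 1*80) = (5 + 2*6 + 4*sqrt(6))*14 + (-1*17 - 1*80) = (5 + 12 + 4*sqrt(6))*14 + (-17 - 80) = (17 + 4*sqrt(6))*14 - 97 = (238 + 56*sqrt(6)) - 97 = 141 + 56*sqrt(6)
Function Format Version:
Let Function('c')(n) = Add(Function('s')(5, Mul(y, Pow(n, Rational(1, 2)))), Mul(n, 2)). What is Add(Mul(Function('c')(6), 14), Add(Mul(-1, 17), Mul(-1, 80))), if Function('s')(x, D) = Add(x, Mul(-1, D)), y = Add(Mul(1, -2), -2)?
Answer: Add(141, Mul(56, Pow(6, Rational(1, 2)))) ≈ 278.17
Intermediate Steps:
y = -4 (y = Add(-2, -2) = -4)
Function('c')(n) = Add(5, Mul(2, n), Mul(4, Pow(n, Rational(1, 2)))) (Function('c')(n) = Add(Add(5, Mul(-1, Mul(-4, Pow(n, Rational(1, 2))))), Mul(n, 2)) = Add(Add(5, Mul(4, Pow(n, Rational(1, 2)))), Mul(2, n)) = Add(5, Mul(2, n), Mul(4, Pow(n, Rational(1, 2)))))
Add(Mul(Function('c')(6), 14), Add(Mul(-1, 17), Mul(-1, 80))) = Add(Mul(Add(5, Mul(2, 6), Mul(4, Pow(6, Rational(1, 2)))), 14), Add(Mul(-1, 17), Mul(-1, 80))) = Add(Mul(Add(5, 12, Mul(4, Pow(6, Rational(1, 2)))), 14), Add(-17, -80)) = Add(Mul(Add(17, Mul(4, Pow(6, Rational(1, 2)))), 14), -97) = Add(Add(238, Mul(56, Pow(6, Rational(1, 2)))), -97) = Add(141, Mul(56, Pow(6, Rational(1, 2))))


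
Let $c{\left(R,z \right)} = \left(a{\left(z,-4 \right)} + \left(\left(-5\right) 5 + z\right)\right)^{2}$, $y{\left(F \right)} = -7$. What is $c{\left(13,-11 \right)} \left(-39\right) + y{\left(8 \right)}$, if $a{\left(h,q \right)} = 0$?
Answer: $-50551$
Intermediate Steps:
$c{\left(R,z \right)} = \left(-25 + z\right)^{2}$ ($c{\left(R,z \right)} = \left(0 + \left(\left(-5\right) 5 + z\right)\right)^{2} = \left(0 + \left(-25 + z\right)\right)^{2} = \left(-25 + z\right)^{2}$)
$c{\left(13,-11 \right)} \left(-39\right) + y{\left(8 \right)} = \left(-25 - 11\right)^{2} \left(-39\right) - 7 = \left(-36\right)^{2} \left(-39\right) - 7 = 1296 \left(-39\right) - 7 = -50544 - 7 = -50551$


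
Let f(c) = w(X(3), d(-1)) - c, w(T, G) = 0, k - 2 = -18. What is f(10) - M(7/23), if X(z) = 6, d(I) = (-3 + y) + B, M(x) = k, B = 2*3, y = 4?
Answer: 6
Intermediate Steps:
B = 6
k = -16 (k = 2 - 18 = -16)
M(x) = -16
d(I) = 7 (d(I) = (-3 + 4) + 6 = 1 + 6 = 7)
f(c) = -c (f(c) = 0 - c = -c)
f(10) - M(7/23) = -1*10 - 1*(-16) = -10 + 16 = 6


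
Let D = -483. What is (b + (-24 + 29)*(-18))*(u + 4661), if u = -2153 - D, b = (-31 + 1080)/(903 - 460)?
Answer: -116113611/443 ≈ -2.6211e+5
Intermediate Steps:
b = 1049/443 ≈ 2.3679
u = -1670 (u = -2153 - 1*(-483) = -2153 + 483 = -1670)
(b + (-24 + 29)*(-18))*(u + 4661) = (1049/443 + (-24 + 29)*(-18))*(-1670 + 4661) = (1049/443 + 5*(-18))*2991 = (1049/443 - 90)*2991 = -38821/443*2991 = -116113611/443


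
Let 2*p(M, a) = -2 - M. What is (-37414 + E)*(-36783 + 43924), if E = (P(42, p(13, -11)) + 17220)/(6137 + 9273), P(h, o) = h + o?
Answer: -8234036957911/30820 ≈ -2.6717e+8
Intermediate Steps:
p(M, a) = -1 - M/2 (p(M, a) = (-2 - M)/2 = -1 - M/2)
E = 34509/30820 (E = ((42 + (-1 - ½*13)) + 17220)/(6137 + 9273) = ((42 + (-1 - 13/2)) + 17220)/15410 = ((42 - 15/2) + 17220)*(1/15410) = (69/2 + 17220)*(1/15410) = (34509/2)*(1/15410) = 34509/30820 ≈ 1.1197)
(-37414 + E)*(-36783 + 43924) = (-37414 + 34509/30820)*(-36783 + 43924) = -1153064971/30820*7141 = -8234036957911/30820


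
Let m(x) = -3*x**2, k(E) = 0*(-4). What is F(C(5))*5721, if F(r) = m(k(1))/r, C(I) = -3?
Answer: 0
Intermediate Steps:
k(E) = 0
F(r) = 0 (F(r) = (-3*0**2)/r = (-3*0)/r = 0/r = 0)
F(C(5))*5721 = 0*5721 = 0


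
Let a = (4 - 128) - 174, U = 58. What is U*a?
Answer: -17284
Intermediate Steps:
a = -298 (a = -124 - 174 = -298)
U*a = 58*(-298) = -17284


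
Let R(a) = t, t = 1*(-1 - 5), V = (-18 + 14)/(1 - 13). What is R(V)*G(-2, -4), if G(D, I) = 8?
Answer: -48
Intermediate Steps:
V = ⅓ (V = -4/(-12) = -4*(-1/12) = ⅓ ≈ 0.33333)
t = -6 (t = 1*(-6) = -6)
R(a) = -6
R(V)*G(-2, -4) = -6*8 = -48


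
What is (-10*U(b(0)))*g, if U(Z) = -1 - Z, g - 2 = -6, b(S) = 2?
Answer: -120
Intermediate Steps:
g = -4 (g = 2 - 6 = -4)
(-10*U(b(0)))*g = -10*(-1 - 1*2)*(-4) = -10*(-1 - 2)*(-4) = -10*(-3)*(-4) = 30*(-4) = -120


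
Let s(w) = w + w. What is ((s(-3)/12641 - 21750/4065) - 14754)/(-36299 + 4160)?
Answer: 50561271170/110098925829 ≈ 0.45923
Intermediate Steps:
s(w) = 2*w
((s(-3)/12641 - 21750/4065) - 14754)/(-36299 + 4160) = (((2*(-3))/12641 - 21750/4065) - 14754)/(-36299 + 4160) = ((-6*1/12641 - 21750*1/4065) - 14754)/(-32139) = ((-6/12641 - 1450/271) - 14754)*(-1/32139) = (-18331076/3425711 - 14754)*(-1/32139) = -50561271170/3425711*(-1/32139) = 50561271170/110098925829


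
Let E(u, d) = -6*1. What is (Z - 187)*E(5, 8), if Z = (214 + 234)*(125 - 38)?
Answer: -232734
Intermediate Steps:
E(u, d) = -6
Z = 38976 (Z = 448*87 = 38976)
(Z - 187)*E(5, 8) = (38976 - 187)*(-6) = 38789*(-6) = -232734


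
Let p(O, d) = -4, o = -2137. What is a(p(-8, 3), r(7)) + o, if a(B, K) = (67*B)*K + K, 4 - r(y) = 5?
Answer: -1870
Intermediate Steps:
r(y) = -1 (r(y) = 4 - 1*5 = 4 - 5 = -1)
a(B, K) = K + 67*B*K (a(B, K) = 67*B*K + K = K + 67*B*K)
a(p(-8, 3), r(7)) + o = -(1 + 67*(-4)) - 2137 = -(1 - 268) - 2137 = -1*(-267) - 2137 = 267 - 2137 = -1870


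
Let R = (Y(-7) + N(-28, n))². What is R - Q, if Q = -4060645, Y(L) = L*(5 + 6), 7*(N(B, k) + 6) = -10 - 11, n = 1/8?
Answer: 4068041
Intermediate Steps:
n = ⅛ ≈ 0.12500
N(B, k) = -9 (N(B, k) = -6 + (-10 - 11)/7 = -6 + (⅐)*(-21) = -6 - 3 = -9)
Y(L) = 11*L (Y(L) = L*11 = 11*L)
R = 7396 (R = (11*(-7) - 9)² = (-77 - 9)² = (-86)² = 7396)
R - Q = 7396 - 1*(-4060645) = 7396 + 4060645 = 4068041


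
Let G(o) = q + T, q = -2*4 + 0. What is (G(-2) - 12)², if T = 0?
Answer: 400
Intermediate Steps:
q = -8 (q = -8 + 0 = -8)
G(o) = -8 (G(o) = -8 + 0 = -8)
(G(-2) - 12)² = (-8 - 12)² = (-20)² = 400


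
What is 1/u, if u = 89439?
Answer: 1/89439 ≈ 1.1181e-5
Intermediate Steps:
1/u = 1/89439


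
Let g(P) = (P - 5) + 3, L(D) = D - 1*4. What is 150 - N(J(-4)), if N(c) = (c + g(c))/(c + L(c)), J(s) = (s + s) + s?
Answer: 2087/14 ≈ 149.07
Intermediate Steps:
J(s) = 3*s (J(s) = 2*s + s = 3*s)
L(D) = -4 + D (L(D) = D - 4 = -4 + D)
g(P) = -2 + P (g(P) = (-5 + P) + 3 = -2 + P)
N(c) = (-2 + 2*c)/(-4 + 2*c) (N(c) = (c + (-2 + c))/(c + (-4 + c)) = (-2 + 2*c)/(-4 + 2*c))
150 - N(J(-4)) = 150 - (-1 + 3*(-4))/(-2 + 3*(-4)) = 150 - (-1 - 12)/(-2 - 12) = 150 - (-13)/(-14) = 150 - (-1)*(-13)/14 = 150 - 1*13/14 = 150 - 13/14 = 2087/14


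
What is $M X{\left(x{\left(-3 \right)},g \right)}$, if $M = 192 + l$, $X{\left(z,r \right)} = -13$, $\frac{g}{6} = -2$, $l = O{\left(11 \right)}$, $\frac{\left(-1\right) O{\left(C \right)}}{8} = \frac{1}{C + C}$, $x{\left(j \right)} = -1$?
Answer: $- \frac{27404}{11} \approx -2491.3$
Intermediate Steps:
$O{\left(C \right)} = - \frac{4}{C}$ ($O{\left(C \right)} = - \frac{8}{C + C} = - \frac{8}{2 C} = - 8 \frac{1}{2 C} = - \frac{4}{C}$)
$l = - \frac{4}{11} \approx -0.36364$
$g = -12$ ($g = 6 \left(-2\right) = -12$)
$M = \frac{2108}{11}$ ($M = 192 - \frac{4}{11} = \frac{2108}{11} \approx 191.64$)
$M X{\left(x{\left(-3 \right)},g \right)} = \frac{2108}{11} \left(-13\right) = - \frac{27404}{11}$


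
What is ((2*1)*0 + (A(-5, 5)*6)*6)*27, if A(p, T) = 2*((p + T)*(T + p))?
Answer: 0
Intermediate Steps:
A(p, T) = 2*(T + p)**2 (A(p, T) = 2*((T + p)*(T + p)) = 2*(T + p)**2)
((2*1)*0 + (A(-5, 5)*6)*6)*27 = ((2*1)*0 + ((2*(5 - 5)**2)*6)*6)*27 = (2*0 + ((2*0**2)*6)*6)*27 = (0 + ((2*0)*6)*6)*27 = (0 + (0*6)*6)*27 = (0 + 0*6)*27 = (0 + 0)*27 = 0*27 = 0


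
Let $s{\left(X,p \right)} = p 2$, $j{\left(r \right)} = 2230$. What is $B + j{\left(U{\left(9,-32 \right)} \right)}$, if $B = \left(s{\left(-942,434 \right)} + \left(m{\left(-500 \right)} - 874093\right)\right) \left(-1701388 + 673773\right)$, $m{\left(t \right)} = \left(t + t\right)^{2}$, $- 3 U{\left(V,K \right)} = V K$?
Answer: $-130275889395$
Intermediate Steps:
$U{\left(V,K \right)} = - \frac{K V}{3}$ ($U{\left(V,K \right)} = - \frac{V K}{3} = - \frac{K V}{3}$)
$s{\left(X,p \right)} = 2 p$
$m{\left(t \right)} = 4 t^{2}$ ($m{\left(t \right)} = \left(2 t\right)^{2} = 4 t^{2}$)
$B = -130275891625$ ($B = \left(2 \cdot 434 + \left(4 \left(-500\right)^{2} - 874093\right)\right) \left(-1701388 + 673773\right) = \left(868 + \left(4 \cdot 250000 - 874093\right)\right) \left(-1027615\right) = \left(868 + \left(1000000 - 874093\right)\right) \left(-1027615\right) = \left(868 + 125907\right) \left(-1027615\right) = 126775 \left(-1027615\right) = -130275891625$)
$B + j{\left(U{\left(9,-32 \right)} \right)} = -130275891625 + 2230 = -130275889395$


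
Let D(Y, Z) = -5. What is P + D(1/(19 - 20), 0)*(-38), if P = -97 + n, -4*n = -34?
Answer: 203/2 ≈ 101.50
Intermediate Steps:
n = 17/2 (n = -¼*(-34) = 17/2 ≈ 8.5000)
P = -177/2 (P = -97 + 17/2 = -177/2 ≈ -88.500)
P + D(1/(19 - 20), 0)*(-38) = -177/2 - 5*(-38) = -177/2 + 190 = 203/2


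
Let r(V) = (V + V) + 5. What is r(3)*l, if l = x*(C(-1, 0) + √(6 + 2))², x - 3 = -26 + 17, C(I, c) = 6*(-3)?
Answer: -21912 + 4752*√2 ≈ -15192.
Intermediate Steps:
C(I, c) = -18
x = -6 (x = 3 + (-26 + 17) = 3 - 9 = -6)
r(V) = 5 + 2*V (r(V) = 2*V + 5 = 5 + 2*V)
l = -6*(-18 + 2*√2)² (l = -6*(-18 + √(6 + 2))² = -6*(-18 + √8)² = -6*(-18 + 2*√2)² ≈ -1381.1)
r(3)*l = (5 + 2*3)*(-1992 + 432*√2) = (5 + 6)*(-1992 + 432*√2) = 11*(-1992 + 432*√2) = -21912 + 4752*√2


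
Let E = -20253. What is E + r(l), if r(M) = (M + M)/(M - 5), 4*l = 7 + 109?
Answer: -243007/12 ≈ -20251.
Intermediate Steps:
l = 29 (l = (7 + 109)/4 = (¼)*116 = 29)
r(M) = 2*M/(-5 + M) (r(M) = (2*M)/(-5 + M) = 2*M/(-5 + M))
E + r(l) = -20253 + 2*29/(-5 + 29) = -20253 + 2*29/24 = -20253 + 2*29*(1/24) = -20253 + 29/12 = -243007/12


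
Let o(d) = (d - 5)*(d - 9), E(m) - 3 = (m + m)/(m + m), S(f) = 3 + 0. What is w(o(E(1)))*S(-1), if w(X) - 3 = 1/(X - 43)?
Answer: 339/38 ≈ 8.9211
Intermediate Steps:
S(f) = 3
E(m) = 4 (E(m) = 3 + (m + m)/(m + m) = 3 + (2*m)/((2*m)) = 3 + (2*m)*(1/(2*m)) = 3 + 1 = 4)
o(d) = (-9 + d)*(-5 + d) (o(d) = (-5 + d)*(-9 + d) = (-9 + d)*(-5 + d))
w(X) = 3 + 1/(-43 + X) (w(X) = 3 + 1/(X - 43) = 3 + 1/(-43 + X))
w(o(E(1)))*S(-1) = ((-128 + 3*(45 + 4² - 14*4))/(-43 + (45 + 4² - 14*4)))*3 = ((-128 + 3*(45 + 16 - 56))/(-43 + (45 + 16 - 56)))*3 = ((-128 + 3*5)/(-43 + 5))*3 = ((-128 + 15)/(-38))*3 = -1/38*(-113)*3 = (113/38)*3 = 339/38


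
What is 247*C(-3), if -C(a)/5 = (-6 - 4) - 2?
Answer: 14820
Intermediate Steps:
C(a) = 60 (C(a) = -5*((-6 - 4) - 2) = -5*(-10 - 2) = -5*(-12) = 60)
247*C(-3) = 247*60 = 14820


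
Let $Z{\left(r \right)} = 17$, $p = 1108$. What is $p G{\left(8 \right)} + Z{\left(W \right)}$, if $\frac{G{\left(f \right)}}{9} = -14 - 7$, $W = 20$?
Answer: $-209395$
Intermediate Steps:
$G{\left(f \right)} = -189$ ($G{\left(f \right)} = 9 \left(-14 - 7\right) = 9 \left(-21\right) = -189$)
$p G{\left(8 \right)} + Z{\left(W \right)} = 1108 \left(-189\right) + 17 = -209412 + 17 = -209395$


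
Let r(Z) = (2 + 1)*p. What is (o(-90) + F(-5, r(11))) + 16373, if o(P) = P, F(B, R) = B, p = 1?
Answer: 16278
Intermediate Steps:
r(Z) = 3 (r(Z) = (2 + 1)*1 = 3*1 = 3)
(o(-90) + F(-5, r(11))) + 16373 = (-90 - 5) + 16373 = -95 + 16373 = 16278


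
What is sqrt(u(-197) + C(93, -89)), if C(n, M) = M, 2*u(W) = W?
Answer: 5*I*sqrt(30)/2 ≈ 13.693*I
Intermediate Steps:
u(W) = W/2
sqrt(u(-197) + C(93, -89)) = sqrt((1/2)*(-197) - 89) = sqrt(-197/2 - 89) = sqrt(-375/2) = 5*I*sqrt(30)/2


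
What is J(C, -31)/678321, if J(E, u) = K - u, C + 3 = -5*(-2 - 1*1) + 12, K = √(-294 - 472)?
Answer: 31/678321 + I*√766/678321 ≈ 4.5701e-5 + 4.0802e-5*I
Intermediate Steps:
K = I*√766 (K = √(-766) = I*√766 ≈ 27.677*I)
C = 24 (C = -3 + (-5*(-2 - 1*1) + 12) = -3 + (-5*(-2 - 1) + 12) = -3 + (-5*(-3) + 12) = -3 + (15 + 12) = -3 + 27 = 24)
J(E, u) = -u + I*√766 (J(E, u) = I*√766 - u = -u + I*√766)
J(C, -31)/678321 = (-1*(-31) + I*√766)/678321 = (31 + I*√766)*(1/678321) = 31/678321 + I*√766/678321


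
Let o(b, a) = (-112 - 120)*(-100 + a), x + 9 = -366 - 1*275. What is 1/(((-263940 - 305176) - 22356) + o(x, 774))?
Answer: -1/747840 ≈ -1.3372e-6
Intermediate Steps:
x = -650 (x = -9 + (-366 - 1*275) = -9 + (-366 - 275) = -9 - 641 = -650)
o(b, a) = 23200 - 232*a (o(b, a) = -232*(-100 + a) = 23200 - 232*a)
1/(((-263940 - 305176) - 22356) + o(x, 774)) = 1/(((-263940 - 305176) - 22356) + (23200 - 232*774)) = 1/((-569116 - 22356) + (23200 - 179568)) = 1/(-591472 - 156368) = 1/(-747840) = -1/747840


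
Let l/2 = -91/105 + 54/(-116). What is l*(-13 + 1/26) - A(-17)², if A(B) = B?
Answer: -2878007/11310 ≈ -254.47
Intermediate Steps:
l = -1159/435 (l = 2*(-91/105 + 54/(-116)) = 2*(-91*1/105 + 54*(-1/116)) = 2*(-13/15 - 27/58) = 2*(-1159/870) = -1159/435 ≈ -2.6644)
l*(-13 + 1/26) - A(-17)² = -1159*(-13 + 1/26)/435 - 1*(-17)² = -1159*(-13 + 1/26)/435 - 1*289 = -1159/435*(-337/26) - 289 = 390583/11310 - 289 = -2878007/11310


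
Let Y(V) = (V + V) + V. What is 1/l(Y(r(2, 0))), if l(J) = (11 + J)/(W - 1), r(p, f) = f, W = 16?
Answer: 15/11 ≈ 1.3636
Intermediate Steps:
Y(V) = 3*V (Y(V) = 2*V + V = 3*V)
l(J) = 11/15 + J/15 (l(J) = (11 + J)/(16 - 1) = (11 + J)/15 = (11 + J)*(1/15) = 11/15 + J/15)
1/l(Y(r(2, 0))) = 1/(11/15 + (3*0)/15) = 1/(11/15 + (1/15)*0) = 1/(11/15 + 0) = 1/(11/15) = 15/11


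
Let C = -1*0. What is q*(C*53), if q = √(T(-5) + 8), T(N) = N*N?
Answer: 0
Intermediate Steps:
C = 0
T(N) = N²
q = √33 (q = √((-5)² + 8) = √(25 + 8) = √33 ≈ 5.7446)
q*(C*53) = √33*(0*53) = √33*0 = 0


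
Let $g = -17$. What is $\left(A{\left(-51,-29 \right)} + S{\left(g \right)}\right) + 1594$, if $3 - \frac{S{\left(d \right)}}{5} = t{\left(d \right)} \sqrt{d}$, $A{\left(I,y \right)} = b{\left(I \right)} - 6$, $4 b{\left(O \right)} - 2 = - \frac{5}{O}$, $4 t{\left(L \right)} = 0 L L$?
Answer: $\frac{327119}{204} \approx 1603.5$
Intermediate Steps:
$t{\left(L \right)} = 0$ ($t{\left(L \right)} = \frac{0 L L}{4} = \frac{0 L}{4} = \frac{1}{4} \cdot 0 = 0$)
$b{\left(O \right)} = \frac{1}{2} - \frac{5}{4 O}$ ($b{\left(O \right)} = \frac{1}{2} + \frac{\left(-5\right) \frac{1}{O}}{4} = \frac{1}{2} - \frac{5}{4 O}$)
$A{\left(I,y \right)} = -6 + \frac{-5 + 2 I}{4 I}$ ($A{\left(I,y \right)} = \frac{-5 + 2 I}{4 I} - 6 = -6 + \frac{-5 + 2 I}{4 I}$)
$S{\left(d \right)} = 15$ ($S{\left(d \right)} = 15 - 5 \cdot 0 \sqrt{d} = 15 - 0 = 15 + 0 = 15$)
$\left(A{\left(-51,-29 \right)} + S{\left(g \right)}\right) + 1594 = \left(\frac{-5 - -1122}{4 \left(-51\right)} + 15\right) + 1594 = \left(\frac{1}{4} \left(- \frac{1}{51}\right) \left(-5 + 1122\right) + 15\right) + 1594 = \left(\frac{1}{4} \left(- \frac{1}{51}\right) 1117 + 15\right) + 1594 = \left(- \frac{1117}{204} + 15\right) + 1594 = \frac{1943}{204} + 1594 = \frac{327119}{204}$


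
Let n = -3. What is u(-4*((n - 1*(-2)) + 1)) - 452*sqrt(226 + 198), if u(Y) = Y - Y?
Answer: -904*sqrt(106) ≈ -9307.3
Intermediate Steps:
u(Y) = 0
u(-4*((n - 1*(-2)) + 1)) - 452*sqrt(226 + 198) = 0 - 452*sqrt(226 + 198) = 0 - 904*sqrt(106) = -904*sqrt(106)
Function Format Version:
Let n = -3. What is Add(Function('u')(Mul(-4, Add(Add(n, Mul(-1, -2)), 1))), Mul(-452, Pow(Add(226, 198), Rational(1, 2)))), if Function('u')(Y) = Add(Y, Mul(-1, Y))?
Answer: Mul(-904, Pow(106, Rational(1, 2))) ≈ -9307.3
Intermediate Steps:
Function('u')(Y) = 0
Add(Function('u')(Mul(-4, Add(Add(n, Mul(-1, -2)), 1))), Mul(-452, Pow(Add(226, 198), Rational(1, 2)))) = Add(0, Mul(-452, Pow(Add(226, 198), Rational(1, 2)))) = Add(0, Mul(-452, Pow(424, Rational(1, 2)))) = Add(0, Mul(-452, Mul(2, Pow(106, Rational(1, 2))))) = Add(0, Mul(-904, Pow(106, Rational(1, 2)))) = Mul(-904, Pow(106, Rational(1, 2)))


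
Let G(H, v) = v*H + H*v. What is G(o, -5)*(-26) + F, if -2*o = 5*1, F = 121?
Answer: -529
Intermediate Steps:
o = -5/2 ≈ -2.5000
G(H, v) = 2*H*v (G(H, v) = H*v + H*v = 2*H*v)
G(o, -5)*(-26) + F = (2*(-5/2)*(-5))*(-26) + 121 = 25*(-26) + 121 = -650 + 121 = -529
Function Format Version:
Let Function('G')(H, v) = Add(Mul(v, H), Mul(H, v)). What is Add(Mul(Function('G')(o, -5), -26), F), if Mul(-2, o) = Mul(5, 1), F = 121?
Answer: -529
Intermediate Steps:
o = Rational(-5, 2) (o = Mul(Rational(-1, 2), Mul(5, 1)) = Mul(Rational(-1, 2), 5) = Rational(-5, 2) ≈ -2.5000)
Function('G')(H, v) = Mul(2, H, v) (Function('G')(H, v) = Add(Mul(H, v), Mul(H, v)) = Mul(2, H, v))
Add(Mul(Function('G')(o, -5), -26), F) = Add(Mul(Mul(2, Rational(-5, 2), -5), -26), 121) = Add(Mul(25, -26), 121) = Add(-650, 121) = -529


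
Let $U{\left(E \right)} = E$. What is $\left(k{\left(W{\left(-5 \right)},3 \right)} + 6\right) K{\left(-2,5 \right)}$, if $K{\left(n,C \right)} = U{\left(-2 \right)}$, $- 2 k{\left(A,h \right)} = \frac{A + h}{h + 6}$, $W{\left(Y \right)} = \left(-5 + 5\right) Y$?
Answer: $- \frac{35}{3} \approx -11.667$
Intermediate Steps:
$W{\left(Y \right)} = 0$ ($W{\left(Y \right)} = 0 Y = 0$)
$k{\left(A,h \right)} = - \frac{A + h}{2 \left(6 + h\right)}$ ($k{\left(A,h \right)} = - \frac{\left(A + h\right) \frac{1}{h + 6}}{2} = - \frac{\left(A + h\right) \frac{1}{6 + h}}{2} = - \frac{\frac{1}{6 + h} \left(A + h\right)}{2} = - \frac{A + h}{2 \left(6 + h\right)}$)
$K{\left(n,C \right)} = -2$
$\left(k{\left(W{\left(-5 \right)},3 \right)} + 6\right) K{\left(-2,5 \right)} = \left(\frac{\left(-1\right) 0 - 3}{2 \left(6 + 3\right)} + 6\right) \left(-2\right) = \left(\frac{0 - 3}{2 \cdot 9} + 6\right) \left(-2\right) = \left(\frac{1}{2} \cdot \frac{1}{9} \left(-3\right) + 6\right) \left(-2\right) = \left(- \frac{1}{6} + 6\right) \left(-2\right) = \frac{35}{6} \left(-2\right) = - \frac{35}{3}$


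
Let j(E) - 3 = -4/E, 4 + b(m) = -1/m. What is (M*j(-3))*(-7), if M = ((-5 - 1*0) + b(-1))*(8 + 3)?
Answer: 8008/3 ≈ 2669.3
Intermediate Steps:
b(m) = -4 - 1/m
j(E) = 3 - 4/E
M = -88 (M = ((-5 - 1*0) + (-4 - 1/(-1)))*(8 + 3) = ((-5 + 0) + (-4 - 1*(-1)))*11 = (-5 + (-4 + 1))*11 = (-5 - 3)*11 = -8*11 = -88)
(M*j(-3))*(-7) = -88*(3 - 4/(-3))*(-7) = -88*(3 - 4*(-⅓))*(-7) = -88*(3 + 4/3)*(-7) = -88*13/3*(-7) = -1144/3*(-7) = 8008/3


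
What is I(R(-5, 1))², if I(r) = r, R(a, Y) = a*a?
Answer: 625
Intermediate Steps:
R(a, Y) = a²
I(R(-5, 1))² = ((-5)²)² = 25² = 625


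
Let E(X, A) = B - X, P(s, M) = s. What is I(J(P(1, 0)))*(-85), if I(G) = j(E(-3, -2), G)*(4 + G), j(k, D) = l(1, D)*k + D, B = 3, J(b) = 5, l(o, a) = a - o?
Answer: -22185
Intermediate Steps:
E(X, A) = 3 - X
j(k, D) = D + k*(-1 + D) (j(k, D) = (D - 1*1)*k + D = (D - 1)*k + D = (-1 + D)*k + D = k*(-1 + D) + D = D + k*(-1 + D))
I(G) = (-6 + 7*G)*(4 + G) (I(G) = (G + (3 - 1*(-3))*(-1 + G))*(4 + G) = (G + (3 + 3)*(-1 + G))*(4 + G) = (G + 6*(-1 + G))*(4 + G) = (G + (-6 + 6*G))*(4 + G) = (-6 + 7*G)*(4 + G))
I(J(P(1, 0)))*(-85) = ((-6 + 7*5)*(4 + 5))*(-85) = ((-6 + 35)*9)*(-85) = (29*9)*(-85) = 261*(-85) = -22185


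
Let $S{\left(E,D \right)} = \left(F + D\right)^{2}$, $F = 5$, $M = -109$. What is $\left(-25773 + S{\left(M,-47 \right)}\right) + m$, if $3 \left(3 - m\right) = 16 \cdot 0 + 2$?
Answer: $- \frac{72020}{3} \approx -24007.0$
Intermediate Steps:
$m = \frac{7}{3}$ ($m = 3 - \frac{16 \cdot 0 + 2}{3} = 3 - \frac{0 + 2}{3} = 3 - \frac{2}{3} = \frac{7}{3} \approx 2.3333$)
$S{\left(E,D \right)} = \left(5 + D\right)^{2}$
$\left(-25773 + S{\left(M,-47 \right)}\right) + m = \left(-25773 + \left(5 - 47\right)^{2}\right) + \frac{7}{3} = \left(-25773 + \left(-42\right)^{2}\right) + \frac{7}{3} = \left(-25773 + 1764\right) + \frac{7}{3} = -24009 + \frac{7}{3} = - \frac{72020}{3}$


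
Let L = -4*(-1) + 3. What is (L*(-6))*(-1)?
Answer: 42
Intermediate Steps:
L = 7 (L = 4 + 3 = 7)
(L*(-6))*(-1) = (7*(-6))*(-1) = -42*(-1) = 42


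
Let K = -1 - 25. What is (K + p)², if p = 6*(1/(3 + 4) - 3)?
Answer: 91204/49 ≈ 1861.3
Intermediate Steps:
K = -26
p = -120/7 (p = 6*(1/7 - 3) = 6*(⅐ - 3) = 6*(-20/7) = -120/7 ≈ -17.143)
(K + p)² = (-26 - 120/7)² = (-302/7)² = 91204/49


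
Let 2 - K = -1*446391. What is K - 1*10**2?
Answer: 446293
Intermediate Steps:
K = 446393 (K = 2 - (-1)*446391 = 2 - 1*(-446391) = 2 + 446391 = 446393)
K - 1*10**2 = 446393 - 1*10**2 = 446393 - 1*100 = 446393 - 100 = 446293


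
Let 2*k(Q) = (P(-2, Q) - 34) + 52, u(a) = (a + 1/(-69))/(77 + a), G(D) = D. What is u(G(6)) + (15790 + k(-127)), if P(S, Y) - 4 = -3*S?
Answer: 90509921/5727 ≈ 15804.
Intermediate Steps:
P(S, Y) = 4 - 3*S
u(a) = (-1/69 + a)/(77 + a) (u(a) = (a - 1/69)/(77 + a) = (-1/69 + a)/(77 + a))
k(Q) = 14 (k(Q) = (((4 - 3*(-2)) - 34) + 52)/2 = (((4 + 6) - 34) + 52)/2 = ((10 - 34) + 52)/2 = (-24 + 52)/2 = (½)*28 = 14)
u(G(6)) + (15790 + k(-127)) = (-1/69 + 6)/(77 + 6) + (15790 + 14) = (413/69)/83 + 15804 = (1/83)*(413/69) + 15804 = 413/5727 + 15804 = 90509921/5727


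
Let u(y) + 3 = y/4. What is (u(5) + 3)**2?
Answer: 25/16 ≈ 1.5625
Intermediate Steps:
u(y) = -3 + y/4
(u(5) + 3)**2 = ((-3 + (1/4)*5) + 3)**2 = ((-3 + 5/4) + 3)**2 = (-7/4 + 3)**2 = (5/4)**2 = 25/16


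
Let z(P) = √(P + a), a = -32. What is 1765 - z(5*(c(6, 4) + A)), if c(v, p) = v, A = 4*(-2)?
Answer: 1765 - I*√42 ≈ 1765.0 - 6.4807*I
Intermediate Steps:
A = -8
z(P) = √(-32 + P) (z(P) = √(P - 32) = √(-32 + P))
1765 - z(5*(c(6, 4) + A)) = 1765 - √(-32 + 5*(6 - 8)) = 1765 - √(-32 + 5*(-2)) = 1765 - √(-32 - 10) = 1765 - √(-42) = 1765 - I*√42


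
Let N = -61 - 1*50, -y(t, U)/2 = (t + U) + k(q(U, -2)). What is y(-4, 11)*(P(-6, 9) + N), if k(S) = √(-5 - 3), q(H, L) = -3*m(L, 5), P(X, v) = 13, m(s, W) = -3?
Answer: 1372 + 392*I*√2 ≈ 1372.0 + 554.37*I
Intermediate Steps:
q(H, L) = 9 (q(H, L) = -3*(-3) = 9)
k(S) = 2*I*√2 (k(S) = √(-8) = 2*I*√2)
y(t, U) = -2*U - 2*t - 4*I*√2 (y(t, U) = -2*((t + U) + 2*I*√2) = -2*((U + t) + 2*I*√2) = -2*(U + t + 2*I*√2) = -2*U - 2*t - 4*I*√2)
N = -111 (N = -61 - 50 = -111)
y(-4, 11)*(P(-6, 9) + N) = (-2*11 - 2*(-4) - 4*I*√2)*(13 - 111) = (-22 + 8 - 4*I*√2)*(-98) = (-14 - 4*I*√2)*(-98) = 1372 + 392*I*√2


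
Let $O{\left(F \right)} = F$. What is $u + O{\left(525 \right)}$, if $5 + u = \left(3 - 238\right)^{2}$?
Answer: $55745$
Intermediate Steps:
$u = 55220$ ($u = -5 + \left(3 - 238\right)^{2} = -5 + \left(-235\right)^{2} = -5 + 55225 = 55220$)
$u + O{\left(525 \right)} = 55220 + 525 = 55745$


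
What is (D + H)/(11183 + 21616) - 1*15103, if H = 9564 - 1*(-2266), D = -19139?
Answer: -495370606/32799 ≈ -15103.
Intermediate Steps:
H = 11830 (H = 9564 + 2266 = 11830)
(D + H)/(11183 + 21616) - 1*15103 = (-19139 + 11830)/(11183 + 21616) - 1*15103 = -7309/32799 - 15103 = -495370606/32799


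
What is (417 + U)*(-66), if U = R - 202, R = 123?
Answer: -22308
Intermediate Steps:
U = -79 (U = 123 - 202 = -79)
(417 + U)*(-66) = (417 - 79)*(-66) = 338*(-66) = -22308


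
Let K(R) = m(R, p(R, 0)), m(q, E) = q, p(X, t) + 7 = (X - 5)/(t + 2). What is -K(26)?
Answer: -26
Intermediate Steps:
p(X, t) = -7 + (-5 + X)/(2 + t) (p(X, t) = -7 + (X - 5)/(t + 2) = -7 + (-5 + X)/(2 + t))
K(R) = R
-K(26) = -1*26 = -26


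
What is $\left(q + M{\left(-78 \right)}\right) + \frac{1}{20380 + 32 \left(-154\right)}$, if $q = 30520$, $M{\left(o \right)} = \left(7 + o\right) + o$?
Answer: $\frac{469292693}{15452} \approx 30371.0$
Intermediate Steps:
$M{\left(o \right)} = 7 + 2 o$
$\left(q + M{\left(-78 \right)}\right) + \frac{1}{20380 + 32 \left(-154\right)} = \left(30520 + \left(7 + 2 \left(-78\right)\right)\right) + \frac{1}{20380 + 32 \left(-154\right)} = \left(30520 + \left(7 - 156\right)\right) + \frac{1}{20380 - 4928} = \left(30520 - 149\right) + \frac{1}{15452} = 30371 + \frac{1}{15452} = \frac{469292693}{15452}$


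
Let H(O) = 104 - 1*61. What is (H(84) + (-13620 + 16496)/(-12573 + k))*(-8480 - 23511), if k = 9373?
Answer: -1077488871/800 ≈ -1.3469e+6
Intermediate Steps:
H(O) = 43 (H(O) = 104 - 61 = 43)
(H(84) + (-13620 + 16496)/(-12573 + k))*(-8480 - 23511) = (43 + (-13620 + 16496)/(-12573 + 9373))*(-8480 - 23511) = (43 + 2876/(-3200))*(-31991) = (43 + 2876*(-1/3200))*(-31991) = (43 - 719/800)*(-31991) = (33681/800)*(-31991) = -1077488871/800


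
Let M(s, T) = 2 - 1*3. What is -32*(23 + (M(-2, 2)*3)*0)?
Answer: -736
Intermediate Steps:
M(s, T) = -1 (M(s, T) = 2 - 3 = -1)
-32*(23 + (M(-2, 2)*3)*0) = -32*(23 - 1*3*0) = -32*(23 - 3*0) = -32*(23 + 0) = -32*23 = -736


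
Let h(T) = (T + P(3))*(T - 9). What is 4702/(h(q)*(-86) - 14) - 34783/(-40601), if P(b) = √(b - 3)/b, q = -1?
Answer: -80252780/17742637 ≈ -4.5232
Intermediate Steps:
P(b) = √(-3 + b)/b
h(T) = T*(-9 + T) (h(T) = (T + √(-3 + 3)/3)*(T - 9) = (T + √0/3)*(-9 + T) = (T + (⅓)*0)*(-9 + T) = (T + 0)*(-9 + T) = T*(-9 + T))
4702/(h(q)*(-86) - 14) - 34783/(-40601) = 4702/(-(-9 - 1)*(-86) - 14) - 34783/(-40601) = 4702/(-1*(-10)*(-86) - 14) - 34783*(-1/40601) = 4702/(10*(-86) - 14) + 34783/40601 = 4702/(-860 - 14) + 34783/40601 = 4702/(-874) + 34783/40601 = 4702*(-1/874) + 34783/40601 = -2351/437 + 34783/40601 = -80252780/17742637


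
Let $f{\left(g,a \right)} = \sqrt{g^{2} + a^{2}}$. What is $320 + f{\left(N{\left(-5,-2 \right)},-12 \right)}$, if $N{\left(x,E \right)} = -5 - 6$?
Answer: $320 + \sqrt{265} \approx 336.28$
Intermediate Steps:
$N{\left(x,E \right)} = -11$ ($N{\left(x,E \right)} = -5 - 6 = -11$)
$f{\left(g,a \right)} = \sqrt{a^{2} + g^{2}}$
$320 + f{\left(N{\left(-5,-2 \right)},-12 \right)} = 320 + \sqrt{\left(-12\right)^{2} + \left(-11\right)^{2}} = 320 + \sqrt{144 + 121} = 320 + \sqrt{265}$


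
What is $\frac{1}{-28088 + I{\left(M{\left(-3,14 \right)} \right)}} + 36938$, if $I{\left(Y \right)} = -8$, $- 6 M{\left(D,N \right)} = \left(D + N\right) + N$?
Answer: $\frac{1037810047}{28096} \approx 36938.0$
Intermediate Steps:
$M{\left(D,N \right)} = - \frac{N}{3} - \frac{D}{6}$ ($M{\left(D,N \right)} = - \frac{\left(D + N\right) + N}{6} = - \frac{D + 2 N}{6} = - \frac{N}{3} - \frac{D}{6}$)
$\frac{1}{-28088 + I{\left(M{\left(-3,14 \right)} \right)}} + 36938 = \frac{1}{-28088 - 8} + 36938 = \frac{1}{-28096} + 36938 = - \frac{1}{28096} + 36938 = \frac{1037810047}{28096}$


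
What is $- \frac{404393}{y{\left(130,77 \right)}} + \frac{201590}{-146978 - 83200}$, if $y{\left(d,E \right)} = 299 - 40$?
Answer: $- \frac{46567291882}{29808051} \approx -1562.2$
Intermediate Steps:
$y{\left(d,E \right)} = 259$
$- \frac{404393}{y{\left(130,77 \right)}} + \frac{201590}{-146978 - 83200} = - \frac{404393}{259} + \frac{201590}{-146978 - 83200} = \left(-404393\right) \frac{1}{259} + \frac{201590}{-230178} = - \frac{404393}{259} + 201590 \left(- \frac{1}{230178}\right) = - \frac{404393}{259} - \frac{100795}{115089} = - \frac{46567291882}{29808051}$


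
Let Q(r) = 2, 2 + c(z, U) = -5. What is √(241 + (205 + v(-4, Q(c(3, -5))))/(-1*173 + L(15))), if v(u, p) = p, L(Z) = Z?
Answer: √5983618/158 ≈ 15.482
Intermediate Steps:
c(z, U) = -7 (c(z, U) = -2 - 5 = -7)
√(241 + (205 + v(-4, Q(c(3, -5))))/(-1*173 + L(15))) = √(241 + (205 + 2)/(-1*173 + 15)) = √(241 + 207/(-173 + 15)) = √(241 + 207/(-158)) = √(241 + 207*(-1/158)) = √(241 - 207/158) = √(37871/158) = √5983618/158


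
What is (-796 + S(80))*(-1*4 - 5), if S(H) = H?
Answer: 6444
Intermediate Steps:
(-796 + S(80))*(-1*4 - 5) = (-796 + 80)*(-1*4 - 5) = -716*(-4 - 5) = -716*(-9) = 6444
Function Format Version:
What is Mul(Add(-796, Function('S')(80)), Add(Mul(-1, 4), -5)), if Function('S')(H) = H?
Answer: 6444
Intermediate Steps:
Mul(Add(-796, Function('S')(80)), Add(Mul(-1, 4), -5)) = Mul(Add(-796, 80), Add(Mul(-1, 4), -5)) = Mul(-716, Add(-4, -5)) = Mul(-716, -9) = 6444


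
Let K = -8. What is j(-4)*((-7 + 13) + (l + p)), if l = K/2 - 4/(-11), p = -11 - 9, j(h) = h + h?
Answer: 1552/11 ≈ 141.09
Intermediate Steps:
j(h) = 2*h
p = -20
l = -40/11 (l = -8/2 - 4/(-11) = -8*½ - 4*(-1/11) = -4 + 4/11 = -40/11 ≈ -3.6364)
j(-4)*((-7 + 13) + (l + p)) = (2*(-4))*((-7 + 13) + (-40/11 - 20)) = -8*(6 - 260/11) = -8*(-194/11) = 1552/11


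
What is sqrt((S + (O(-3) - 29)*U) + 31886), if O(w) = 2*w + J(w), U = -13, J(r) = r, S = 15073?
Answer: sqrt(47453) ≈ 217.84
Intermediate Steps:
O(w) = 3*w (O(w) = 2*w + w = 3*w)
sqrt((S + (O(-3) - 29)*U) + 31886) = sqrt((15073 + (3*(-3) - 29)*(-13)) + 31886) = sqrt((15073 + (-9 - 29)*(-13)) + 31886) = sqrt((15073 - 38*(-13)) + 31886) = sqrt((15073 + 494) + 31886) = sqrt(15567 + 31886) = sqrt(47453)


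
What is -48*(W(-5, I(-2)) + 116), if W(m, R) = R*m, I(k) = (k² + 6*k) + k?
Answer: -7968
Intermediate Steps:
I(k) = k² + 7*k
-48*(W(-5, I(-2)) + 116) = -48*(-2*(7 - 2)*(-5) + 116) = -48*(-2*5*(-5) + 116) = -48*(-10*(-5) + 116) = -48*(50 + 116) = -48*166 = -7968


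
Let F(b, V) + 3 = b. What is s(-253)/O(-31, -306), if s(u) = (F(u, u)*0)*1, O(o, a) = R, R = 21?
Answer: 0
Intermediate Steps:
F(b, V) = -3 + b
O(o, a) = 21
s(u) = 0 (s(u) = ((-3 + u)*0)*1 = 0*1 = 0)
s(-253)/O(-31, -306) = 0/21 = 0*(1/21) = 0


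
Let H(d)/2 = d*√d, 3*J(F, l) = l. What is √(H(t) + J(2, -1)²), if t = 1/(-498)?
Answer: √(27556 - 2*I*√498)/498 ≈ 0.33333 - 0.00026995*I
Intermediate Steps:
J(F, l) = l/3
t = -1/498 ≈ -0.0020080
H(d) = 2*d^(3/2) (H(d) = 2*(d*√d) = 2*d^(3/2))
√(H(t) + J(2, -1)²) = √(2*(-1/498)^(3/2) + ((⅓)*(-1))²) = √(2*(-I*√498/248004) + (-⅓)²) = √(-I*√498/124002 + ⅑) = √(⅑ - I*√498/124002)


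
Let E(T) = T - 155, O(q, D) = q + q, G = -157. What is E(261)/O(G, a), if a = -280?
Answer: -53/157 ≈ -0.33758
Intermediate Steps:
O(q, D) = 2*q
E(T) = -155 + T
E(261)/O(G, a) = (-155 + 261)/((2*(-157))) = 106/(-314) = 106*(-1/314) = -53/157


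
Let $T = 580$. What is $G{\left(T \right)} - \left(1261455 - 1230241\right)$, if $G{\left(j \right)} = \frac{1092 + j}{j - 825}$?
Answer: $- \frac{7649102}{245} \approx -31221.0$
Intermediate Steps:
$G{\left(j \right)} = \frac{1092 + j}{-825 + j}$
$G{\left(T \right)} - \left(1261455 - 1230241\right) = \frac{1092 + 580}{-825 + 580} - \left(1261455 - 1230241\right) = \frac{1}{-245} \cdot 1672 - 31214 = \left(- \frac{1}{245}\right) 1672 - 31214 = - \frac{1672}{245} - 31214 = - \frac{7649102}{245}$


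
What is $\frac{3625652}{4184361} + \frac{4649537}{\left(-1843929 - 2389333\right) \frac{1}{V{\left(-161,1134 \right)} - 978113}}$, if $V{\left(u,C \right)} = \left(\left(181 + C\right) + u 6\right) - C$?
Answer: $\frac{9522405013636086205}{8856748207791} \approx 1.0752 \cdot 10^{6}$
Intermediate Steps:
$V{\left(u,C \right)} = 181 + 6 u$ ($V{\left(u,C \right)} = \left(\left(181 + C\right) + 6 u\right) - C = \left(181 + C + 6 u\right) - C = 181 + 6 u$)
$\frac{3625652}{4184361} + \frac{4649537}{\left(-1843929 - 2389333\right) \frac{1}{V{\left(-161,1134 \right)} - 978113}} = \frac{3625652}{4184361} + \frac{4649537}{\left(-1843929 - 2389333\right) \frac{1}{\left(181 + 6 \left(-161\right)\right) - 978113}} = 3625652 \cdot \frac{1}{4184361} + \frac{4649537}{\left(-4233262\right) \frac{1}{\left(181 - 966\right) - 978113}} = \frac{3625652}{4184361} + \frac{4649537}{\left(-4233262\right) \frac{1}{-785 - 978113}} = \frac{3625652}{4184361} + \frac{4649537}{\left(-4233262\right) \frac{1}{-978898}} = \frac{3625652}{4184361} + \frac{4649537}{\left(-4233262\right) \left(- \frac{1}{978898}\right)} = \frac{3625652}{4184361} + \frac{4649537}{\frac{2116631}{489449}} = \frac{3625652}{4184361} + 4649537 \cdot \frac{489449}{2116631} = \frac{3625652}{4184361} + \frac{2275711235113}{2116631} = \frac{9522405013636086205}{8856748207791}$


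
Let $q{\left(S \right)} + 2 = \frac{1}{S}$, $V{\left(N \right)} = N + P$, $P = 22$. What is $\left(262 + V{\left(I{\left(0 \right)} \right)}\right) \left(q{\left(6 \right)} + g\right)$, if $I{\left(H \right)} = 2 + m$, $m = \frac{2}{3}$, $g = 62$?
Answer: $\frac{155230}{9} \approx 17248.0$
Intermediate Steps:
$m = \frac{2}{3}$ ($m = 2 \cdot \frac{1}{3} = \frac{2}{3} \approx 0.66667$)
$I{\left(H \right)} = \frac{8}{3}$ ($I{\left(H \right)} = 2 + \frac{2}{3} = \frac{8}{3}$)
$V{\left(N \right)} = 22 + N$ ($V{\left(N \right)} = N + 22 = 22 + N$)
$q{\left(S \right)} = -2 + \frac{1}{S}$
$\left(262 + V{\left(I{\left(0 \right)} \right)}\right) \left(q{\left(6 \right)} + g\right) = \left(262 + \left(22 + \frac{8}{3}\right)\right) \left(\left(-2 + \frac{1}{6}\right) + 62\right) = \left(262 + \frac{74}{3}\right) \left(\left(-2 + \frac{1}{6}\right) + 62\right) = \frac{860 \left(- \frac{11}{6} + 62\right)}{3} = \frac{860}{3} \cdot \frac{361}{6} = \frac{155230}{9}$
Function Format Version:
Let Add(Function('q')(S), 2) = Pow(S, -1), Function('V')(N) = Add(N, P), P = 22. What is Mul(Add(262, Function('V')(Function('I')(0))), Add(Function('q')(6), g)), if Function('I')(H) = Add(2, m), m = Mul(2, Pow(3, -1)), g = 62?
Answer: Rational(155230, 9) ≈ 17248.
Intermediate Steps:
m = Rational(2, 3) (m = Mul(2, Rational(1, 3)) = Rational(2, 3) ≈ 0.66667)
Function('I')(H) = Rational(8, 3) (Function('I')(H) = Add(2, Rational(2, 3)) = Rational(8, 3))
Function('V')(N) = Add(22, N) (Function('V')(N) = Add(N, 22) = Add(22, N))
Function('q')(S) = Add(-2, Pow(S, -1))
Mul(Add(262, Function('V')(Function('I')(0))), Add(Function('q')(6), g)) = Mul(Add(262, Add(22, Rational(8, 3))), Add(Add(-2, Pow(6, -1)), 62)) = Mul(Add(262, Rational(74, 3)), Add(Add(-2, Rational(1, 6)), 62)) = Mul(Rational(860, 3), Add(Rational(-11, 6), 62)) = Mul(Rational(860, 3), Rational(361, 6)) = Rational(155230, 9)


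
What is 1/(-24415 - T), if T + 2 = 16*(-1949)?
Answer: 1/6771 ≈ 0.00014769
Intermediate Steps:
T = -31186 (T = -2 + 16*(-1949) = -2 - 31184 = -31186)
1/(-24415 - T) = 1/(-24415 - 1*(-31186)) = 1/(-24415 + 31186) = 1/6771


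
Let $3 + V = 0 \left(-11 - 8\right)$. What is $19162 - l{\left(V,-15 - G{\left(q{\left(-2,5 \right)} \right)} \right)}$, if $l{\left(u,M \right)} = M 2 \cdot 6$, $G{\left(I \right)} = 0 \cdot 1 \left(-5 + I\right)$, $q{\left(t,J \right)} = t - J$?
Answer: $19342$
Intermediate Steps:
$G{\left(I \right)} = 0$ ($G{\left(I \right)} = 0 \left(-5 + I\right) = 0$)
$V = -3$ ($V = -3 + 0 \left(-11 - 8\right) = -3 + 0 \left(-19\right) = -3 + 0 = -3$)
$l{\left(u,M \right)} = 12 M$ ($l{\left(u,M \right)} = 2 M 6 = 12 M$)
$19162 - l{\left(V,-15 - G{\left(q{\left(-2,5 \right)} \right)} \right)} = 19162 - 12 \left(-15 - 0\right) = 19162 - 12 \left(-15 + 0\right) = 19162 - 12 \left(-15\right) = 19162 - -180 = 19162 + 180 = 19342$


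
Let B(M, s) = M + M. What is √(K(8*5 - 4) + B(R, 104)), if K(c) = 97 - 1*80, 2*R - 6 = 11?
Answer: √34 ≈ 5.8309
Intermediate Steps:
R = 17/2 (R = 3 + (½)*11 = 3 + 11/2 = 17/2 ≈ 8.5000)
B(M, s) = 2*M
K(c) = 17 (K(c) = 97 - 80 = 17)
√(K(8*5 - 4) + B(R, 104)) = √(17 + 2*(17/2)) = √(17 + 17) = √34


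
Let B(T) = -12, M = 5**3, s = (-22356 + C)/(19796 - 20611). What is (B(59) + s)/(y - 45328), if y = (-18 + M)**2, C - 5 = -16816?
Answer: -29387/27611385 ≈ -0.0010643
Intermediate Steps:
C = -16811 (C = 5 - 16816 = -16811)
s = 39167/815 (s = (-22356 - 16811)/(19796 - 20611) = -39167/(-815) = -39167*(-1/815) = 39167/815 ≈ 48.058)
M = 125
y = 11449 (y = (-18 + 125)**2 = 107**2 = 11449)
(B(59) + s)/(y - 45328) = (-12 + 39167/815)/(11449 - 45328) = (29387/815)/(-33879) = (29387/815)*(-1/33879) = -29387/27611385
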